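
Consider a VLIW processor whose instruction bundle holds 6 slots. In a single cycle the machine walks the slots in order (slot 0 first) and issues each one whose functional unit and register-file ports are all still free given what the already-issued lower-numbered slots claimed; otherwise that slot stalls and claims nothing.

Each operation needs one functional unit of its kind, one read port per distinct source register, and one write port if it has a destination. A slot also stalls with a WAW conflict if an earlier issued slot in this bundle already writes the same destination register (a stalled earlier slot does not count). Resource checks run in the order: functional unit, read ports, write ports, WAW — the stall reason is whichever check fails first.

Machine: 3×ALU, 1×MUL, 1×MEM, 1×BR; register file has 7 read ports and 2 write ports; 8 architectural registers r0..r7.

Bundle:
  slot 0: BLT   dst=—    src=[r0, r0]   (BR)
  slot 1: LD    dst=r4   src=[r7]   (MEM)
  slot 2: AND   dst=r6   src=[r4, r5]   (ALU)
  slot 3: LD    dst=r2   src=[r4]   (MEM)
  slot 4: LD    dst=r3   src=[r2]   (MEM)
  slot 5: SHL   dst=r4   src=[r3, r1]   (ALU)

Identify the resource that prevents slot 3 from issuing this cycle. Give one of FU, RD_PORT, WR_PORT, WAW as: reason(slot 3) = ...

reason(slot 3) = FU

  0. BR ⇒ go  {3A/1Mu/1Ld/0B | 6r 2w}
  1. MEM→r4 ⇒ go  {3A/1Mu/0Ld/0B | 5r 1w}
  2. ALU→r6 ⇒ go  {2A/1Mu/0Ld/0B | 3r 0w}
  3. MEM→r2 ⇒ no(FU)  {2A/1Mu/0Ld/0B | 3r 0w}
  4. MEM→r3 ⇒ no(FU)  {2A/1Mu/0Ld/0B | 3r 0w}
  5. ALU→r4 ⇒ no(WR_PORT)  {2A/1Mu/0Ld/0B | 3r 0w}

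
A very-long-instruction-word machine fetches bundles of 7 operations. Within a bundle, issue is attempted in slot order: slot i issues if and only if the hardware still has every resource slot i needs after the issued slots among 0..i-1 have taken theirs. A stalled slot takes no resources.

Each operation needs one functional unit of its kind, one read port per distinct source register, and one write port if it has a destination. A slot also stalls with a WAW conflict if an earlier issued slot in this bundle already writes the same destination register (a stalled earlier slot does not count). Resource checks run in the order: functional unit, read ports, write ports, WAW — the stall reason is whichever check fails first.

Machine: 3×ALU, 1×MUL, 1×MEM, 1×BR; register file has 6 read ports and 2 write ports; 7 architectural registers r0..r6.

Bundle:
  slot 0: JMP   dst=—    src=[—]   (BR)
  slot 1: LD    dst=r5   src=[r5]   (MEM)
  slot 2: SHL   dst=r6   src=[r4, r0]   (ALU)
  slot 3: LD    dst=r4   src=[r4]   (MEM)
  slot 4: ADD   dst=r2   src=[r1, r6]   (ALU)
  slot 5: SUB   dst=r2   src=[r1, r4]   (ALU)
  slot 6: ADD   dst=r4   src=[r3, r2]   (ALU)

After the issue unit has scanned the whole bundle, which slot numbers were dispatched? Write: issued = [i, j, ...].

issued = [0, 1, 2]

  0. BR ⇒ go  {3A/1Mu/1Ld/0B | 6r 2w}
  1. MEM→r5 ⇒ go  {3A/1Mu/0Ld/0B | 5r 1w}
  2. ALU→r6 ⇒ go  {2A/1Mu/0Ld/0B | 3r 0w}
  3. MEM→r4 ⇒ no(FU)  {2A/1Mu/0Ld/0B | 3r 0w}
  4. ALU→r2 ⇒ no(WR_PORT)  {2A/1Mu/0Ld/0B | 3r 0w}
  5. ALU→r2 ⇒ no(WR_PORT)  {2A/1Mu/0Ld/0B | 3r 0w}
  6. ALU→r4 ⇒ no(WR_PORT)  {2A/1Mu/0Ld/0B | 3r 0w}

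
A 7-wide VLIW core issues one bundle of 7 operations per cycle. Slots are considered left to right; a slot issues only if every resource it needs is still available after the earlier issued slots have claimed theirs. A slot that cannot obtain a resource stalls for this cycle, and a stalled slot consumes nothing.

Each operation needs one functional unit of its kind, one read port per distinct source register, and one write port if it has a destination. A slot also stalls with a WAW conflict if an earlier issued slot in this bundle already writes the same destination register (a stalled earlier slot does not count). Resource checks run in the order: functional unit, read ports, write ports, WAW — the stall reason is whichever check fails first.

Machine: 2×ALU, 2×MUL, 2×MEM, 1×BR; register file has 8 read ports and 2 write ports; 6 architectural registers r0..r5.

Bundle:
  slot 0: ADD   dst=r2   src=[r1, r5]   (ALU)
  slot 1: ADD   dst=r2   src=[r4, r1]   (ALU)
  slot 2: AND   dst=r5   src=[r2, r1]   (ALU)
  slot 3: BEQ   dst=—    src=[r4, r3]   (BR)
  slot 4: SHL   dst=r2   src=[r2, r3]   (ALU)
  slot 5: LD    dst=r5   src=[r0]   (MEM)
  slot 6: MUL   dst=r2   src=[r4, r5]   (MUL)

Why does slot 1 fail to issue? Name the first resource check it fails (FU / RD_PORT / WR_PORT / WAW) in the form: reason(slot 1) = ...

reason(slot 1) = WAW

[0] ALU needs rd=2 wr=1: ok; after: ALU=1 MUL=2 MEM=2 BR=1, R=6, W=1
[1] ALU needs rd=2 wr=1: WAW; after: ALU=1 MUL=2 MEM=2 BR=1, R=6, W=1
[2] ALU needs rd=2 wr=1: ok; after: ALU=0 MUL=2 MEM=2 BR=1, R=4, W=0
[3] BR needs rd=2 wr=0: ok; after: ALU=0 MUL=2 MEM=2 BR=0, R=2, W=0
[4] ALU needs rd=2 wr=1: FU; after: ALU=0 MUL=2 MEM=2 BR=0, R=2, W=0
[5] MEM needs rd=1 wr=1: WR_PORT; after: ALU=0 MUL=2 MEM=2 BR=0, R=2, W=0
[6] MUL needs rd=2 wr=1: WR_PORT; after: ALU=0 MUL=2 MEM=2 BR=0, R=2, W=0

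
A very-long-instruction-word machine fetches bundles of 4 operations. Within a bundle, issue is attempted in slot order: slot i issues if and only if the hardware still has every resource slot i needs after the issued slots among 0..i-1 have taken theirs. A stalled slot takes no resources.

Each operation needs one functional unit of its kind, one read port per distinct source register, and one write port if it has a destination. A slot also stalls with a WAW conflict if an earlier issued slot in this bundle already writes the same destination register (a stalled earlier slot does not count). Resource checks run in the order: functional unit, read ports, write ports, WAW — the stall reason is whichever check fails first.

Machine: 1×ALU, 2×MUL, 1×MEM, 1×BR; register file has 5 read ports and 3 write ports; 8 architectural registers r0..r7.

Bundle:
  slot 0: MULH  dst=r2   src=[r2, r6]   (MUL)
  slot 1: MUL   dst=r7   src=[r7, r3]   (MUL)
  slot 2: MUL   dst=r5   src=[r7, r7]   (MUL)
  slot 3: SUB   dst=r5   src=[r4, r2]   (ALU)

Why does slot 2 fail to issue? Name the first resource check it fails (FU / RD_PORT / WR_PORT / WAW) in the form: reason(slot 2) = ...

reason(slot 2) = FU

  0. MUL→r2 ⇒ go  {1A/1Mu/1Ld/1B | 3r 2w}
  1. MUL→r7 ⇒ go  {1A/0Mu/1Ld/1B | 1r 1w}
  2. MUL→r5 ⇒ no(FU)  {1A/0Mu/1Ld/1B | 1r 1w}
  3. ALU→r5 ⇒ no(RD_PORT)  {1A/0Mu/1Ld/1B | 1r 1w}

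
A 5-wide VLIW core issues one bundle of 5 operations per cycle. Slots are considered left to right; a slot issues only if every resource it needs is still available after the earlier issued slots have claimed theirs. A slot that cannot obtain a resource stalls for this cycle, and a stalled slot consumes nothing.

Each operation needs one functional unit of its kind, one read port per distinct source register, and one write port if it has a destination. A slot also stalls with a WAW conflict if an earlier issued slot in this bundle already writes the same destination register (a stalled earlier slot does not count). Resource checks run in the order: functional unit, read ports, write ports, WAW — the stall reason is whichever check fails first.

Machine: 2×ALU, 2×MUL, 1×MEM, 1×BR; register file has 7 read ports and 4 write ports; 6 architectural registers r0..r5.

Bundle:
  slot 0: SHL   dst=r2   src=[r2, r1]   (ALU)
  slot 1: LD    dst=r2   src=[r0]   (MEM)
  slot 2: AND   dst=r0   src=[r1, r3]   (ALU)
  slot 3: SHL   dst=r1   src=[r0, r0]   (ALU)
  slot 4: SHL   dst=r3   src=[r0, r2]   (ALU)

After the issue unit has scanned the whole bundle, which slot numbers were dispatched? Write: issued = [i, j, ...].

  0. ALU→r2 ⇒ go  {1A/2Mu/1Ld/1B | 5r 3w}
  1. MEM→r2 ⇒ no(WAW)  {1A/2Mu/1Ld/1B | 5r 3w}
  2. ALU→r0 ⇒ go  {0A/2Mu/1Ld/1B | 3r 2w}
  3. ALU→r1 ⇒ no(FU)  {0A/2Mu/1Ld/1B | 3r 2w}
  4. ALU→r3 ⇒ no(FU)  {0A/2Mu/1Ld/1B | 3r 2w}

issued = [0, 2]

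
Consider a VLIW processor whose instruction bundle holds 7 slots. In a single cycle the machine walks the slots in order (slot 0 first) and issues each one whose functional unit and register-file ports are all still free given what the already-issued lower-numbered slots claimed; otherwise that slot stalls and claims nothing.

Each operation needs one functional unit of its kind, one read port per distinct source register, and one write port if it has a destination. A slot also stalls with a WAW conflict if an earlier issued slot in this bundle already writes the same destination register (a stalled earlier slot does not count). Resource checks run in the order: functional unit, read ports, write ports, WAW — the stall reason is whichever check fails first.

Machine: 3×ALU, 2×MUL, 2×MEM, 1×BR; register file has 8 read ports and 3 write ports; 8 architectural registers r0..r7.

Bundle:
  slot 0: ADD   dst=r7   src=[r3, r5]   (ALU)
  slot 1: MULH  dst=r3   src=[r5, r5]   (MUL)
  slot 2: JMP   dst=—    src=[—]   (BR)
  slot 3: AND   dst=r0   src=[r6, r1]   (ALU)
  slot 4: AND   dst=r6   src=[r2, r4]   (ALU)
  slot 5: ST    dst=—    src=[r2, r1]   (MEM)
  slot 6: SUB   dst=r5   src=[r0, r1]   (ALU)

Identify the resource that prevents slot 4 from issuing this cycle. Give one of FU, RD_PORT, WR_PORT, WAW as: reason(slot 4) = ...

reason(slot 4) = WR_PORT

(0) want 1×ALU +2rd +1wr — yes → AL2|MU2|ME2|BR1|rd6|wr2
(1) want 1×MUL +1rd +1wr — yes → AL2|MU1|ME2|BR1|rd5|wr1
(2) want 1×BR +0rd +0wr — yes → AL2|MU1|ME2|BR0|rd5|wr1
(3) want 1×ALU +2rd +1wr — yes → AL1|MU1|ME2|BR0|rd3|wr0
(4) want 1×ALU +2rd +1wr — WR_PORT → AL1|MU1|ME2|BR0|rd3|wr0
(5) want 1×MEM +2rd +0wr — yes → AL1|MU1|ME1|BR0|rd1|wr0
(6) want 1×ALU +2rd +1wr — RD_PORT → AL1|MU1|ME1|BR0|rd1|wr0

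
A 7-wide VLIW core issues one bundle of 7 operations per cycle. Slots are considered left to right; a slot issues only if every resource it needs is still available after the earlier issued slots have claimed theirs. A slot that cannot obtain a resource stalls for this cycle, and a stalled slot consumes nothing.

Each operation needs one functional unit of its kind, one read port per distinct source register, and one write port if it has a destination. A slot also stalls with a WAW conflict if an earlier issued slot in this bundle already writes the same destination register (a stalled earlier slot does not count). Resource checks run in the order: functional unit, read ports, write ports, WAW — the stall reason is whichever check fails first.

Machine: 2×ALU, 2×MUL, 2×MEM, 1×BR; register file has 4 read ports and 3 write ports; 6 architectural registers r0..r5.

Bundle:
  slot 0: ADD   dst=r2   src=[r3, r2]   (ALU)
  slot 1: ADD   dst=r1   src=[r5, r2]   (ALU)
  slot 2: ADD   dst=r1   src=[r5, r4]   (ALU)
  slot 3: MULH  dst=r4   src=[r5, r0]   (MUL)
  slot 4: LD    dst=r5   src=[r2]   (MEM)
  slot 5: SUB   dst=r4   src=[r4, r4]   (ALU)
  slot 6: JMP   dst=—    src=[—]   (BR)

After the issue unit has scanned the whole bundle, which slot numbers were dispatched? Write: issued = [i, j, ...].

issued = [0, 1, 6]

  0. ALU→r2 ⇒ go  {1A/2Mu/2Ld/1B | 2r 2w}
  1. ALU→r1 ⇒ go  {0A/2Mu/2Ld/1B | 0r 1w}
  2. ALU→r1 ⇒ no(FU)  {0A/2Mu/2Ld/1B | 0r 1w}
  3. MUL→r4 ⇒ no(RD_PORT)  {0A/2Mu/2Ld/1B | 0r 1w}
  4. MEM→r5 ⇒ no(RD_PORT)  {0A/2Mu/2Ld/1B | 0r 1w}
  5. ALU→r4 ⇒ no(FU)  {0A/2Mu/2Ld/1B | 0r 1w}
  6. BR ⇒ go  {0A/2Mu/2Ld/0B | 0r 1w}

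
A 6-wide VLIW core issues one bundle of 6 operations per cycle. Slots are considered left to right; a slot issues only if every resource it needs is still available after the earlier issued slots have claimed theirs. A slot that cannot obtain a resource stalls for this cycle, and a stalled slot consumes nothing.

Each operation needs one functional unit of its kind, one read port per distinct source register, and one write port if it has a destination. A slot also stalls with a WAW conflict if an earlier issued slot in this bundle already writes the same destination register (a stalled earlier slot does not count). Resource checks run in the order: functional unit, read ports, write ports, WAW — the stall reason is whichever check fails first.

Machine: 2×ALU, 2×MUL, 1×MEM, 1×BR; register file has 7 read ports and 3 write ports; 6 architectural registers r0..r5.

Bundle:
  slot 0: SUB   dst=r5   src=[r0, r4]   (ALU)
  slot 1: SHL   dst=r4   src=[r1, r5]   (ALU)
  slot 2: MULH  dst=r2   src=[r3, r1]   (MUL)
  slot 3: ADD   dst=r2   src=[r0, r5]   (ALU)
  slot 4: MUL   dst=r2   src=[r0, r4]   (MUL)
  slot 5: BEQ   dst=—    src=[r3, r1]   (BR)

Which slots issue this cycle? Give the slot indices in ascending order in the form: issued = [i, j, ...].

#0 ALU src=r0,r4 dispatched  <A:1 Mu:2 Ld:1 B:1 rd:5 wr:2>
#1 ALU src=r1,r5 dispatched  <A:0 Mu:2 Ld:1 B:1 rd:3 wr:1>
#2 MUL src=r3,r1 dispatched  <A:0 Mu:1 Ld:1 B:1 rd:1 wr:0>
#3 ALU src=r0,r5 held:FU  <A:0 Mu:1 Ld:1 B:1 rd:1 wr:0>
#4 MUL src=r0,r4 held:RD_PORT  <A:0 Mu:1 Ld:1 B:1 rd:1 wr:0>
#5 BR src=r3,r1 held:RD_PORT  <A:0 Mu:1 Ld:1 B:1 rd:1 wr:0>

issued = [0, 1, 2]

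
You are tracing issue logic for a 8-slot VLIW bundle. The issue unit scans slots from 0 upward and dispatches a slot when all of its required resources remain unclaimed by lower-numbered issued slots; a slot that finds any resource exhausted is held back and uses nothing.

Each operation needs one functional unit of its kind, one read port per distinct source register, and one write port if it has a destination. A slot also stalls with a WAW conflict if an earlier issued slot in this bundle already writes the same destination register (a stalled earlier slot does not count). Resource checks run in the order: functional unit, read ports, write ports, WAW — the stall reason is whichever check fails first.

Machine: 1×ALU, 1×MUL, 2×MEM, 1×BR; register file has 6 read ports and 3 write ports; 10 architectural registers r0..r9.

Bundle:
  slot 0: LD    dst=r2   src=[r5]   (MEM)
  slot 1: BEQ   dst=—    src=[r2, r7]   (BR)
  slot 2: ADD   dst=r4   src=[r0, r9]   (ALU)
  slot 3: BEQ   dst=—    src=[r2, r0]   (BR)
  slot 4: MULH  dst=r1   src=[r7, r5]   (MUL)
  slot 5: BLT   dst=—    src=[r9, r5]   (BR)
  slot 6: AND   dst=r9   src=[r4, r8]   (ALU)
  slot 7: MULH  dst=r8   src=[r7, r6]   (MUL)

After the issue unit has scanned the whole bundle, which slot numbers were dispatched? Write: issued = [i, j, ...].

slot 0 (MEM): ISSUE — free A1,Mu1,Ld1,B1 rp5 wp2
slot 1 (BR): ISSUE — free A1,Mu1,Ld1,B0 rp3 wp2
slot 2 (ALU): ISSUE — free A0,Mu1,Ld1,B0 rp1 wp1
slot 3 (BR): stall FU — free A0,Mu1,Ld1,B0 rp1 wp1
slot 4 (MUL): stall RD_PORT — free A0,Mu1,Ld1,B0 rp1 wp1
slot 5 (BR): stall FU — free A0,Mu1,Ld1,B0 rp1 wp1
slot 6 (ALU): stall FU — free A0,Mu1,Ld1,B0 rp1 wp1
slot 7 (MUL): stall RD_PORT — free A0,Mu1,Ld1,B0 rp1 wp1

issued = [0, 1, 2]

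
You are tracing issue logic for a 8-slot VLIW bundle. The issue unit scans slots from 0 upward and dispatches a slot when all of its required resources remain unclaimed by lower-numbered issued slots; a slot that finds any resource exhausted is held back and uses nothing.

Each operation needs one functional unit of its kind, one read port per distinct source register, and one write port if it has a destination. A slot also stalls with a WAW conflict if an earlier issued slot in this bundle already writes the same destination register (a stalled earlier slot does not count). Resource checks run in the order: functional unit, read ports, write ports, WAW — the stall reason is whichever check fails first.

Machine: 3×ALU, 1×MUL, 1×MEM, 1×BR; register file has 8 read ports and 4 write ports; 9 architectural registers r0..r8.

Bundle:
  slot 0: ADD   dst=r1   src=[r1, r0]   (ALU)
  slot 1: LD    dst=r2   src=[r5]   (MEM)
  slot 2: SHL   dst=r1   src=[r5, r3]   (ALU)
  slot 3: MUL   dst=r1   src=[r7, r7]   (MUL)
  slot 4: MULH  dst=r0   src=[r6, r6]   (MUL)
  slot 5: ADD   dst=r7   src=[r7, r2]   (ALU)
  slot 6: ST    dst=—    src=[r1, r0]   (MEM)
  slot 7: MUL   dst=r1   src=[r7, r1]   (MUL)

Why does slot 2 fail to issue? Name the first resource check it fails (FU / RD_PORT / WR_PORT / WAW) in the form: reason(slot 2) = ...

#0 ALU src=r1,r0 dispatched  <A:2 Mu:1 Ld:1 B:1 rd:6 wr:3>
#1 MEM src=r5 dispatched  <A:2 Mu:1 Ld:0 B:1 rd:5 wr:2>
#2 ALU src=r5,r3 held:WAW  <A:2 Mu:1 Ld:0 B:1 rd:5 wr:2>
#3 MUL src=r7,r7 held:WAW  <A:2 Mu:1 Ld:0 B:1 rd:5 wr:2>
#4 MUL src=r6,r6 dispatched  <A:2 Mu:0 Ld:0 B:1 rd:4 wr:1>
#5 ALU src=r7,r2 dispatched  <A:1 Mu:0 Ld:0 B:1 rd:2 wr:0>
#6 MEM src=r1,r0 held:FU  <A:1 Mu:0 Ld:0 B:1 rd:2 wr:0>
#7 MUL src=r7,r1 held:FU  <A:1 Mu:0 Ld:0 B:1 rd:2 wr:0>

reason(slot 2) = WAW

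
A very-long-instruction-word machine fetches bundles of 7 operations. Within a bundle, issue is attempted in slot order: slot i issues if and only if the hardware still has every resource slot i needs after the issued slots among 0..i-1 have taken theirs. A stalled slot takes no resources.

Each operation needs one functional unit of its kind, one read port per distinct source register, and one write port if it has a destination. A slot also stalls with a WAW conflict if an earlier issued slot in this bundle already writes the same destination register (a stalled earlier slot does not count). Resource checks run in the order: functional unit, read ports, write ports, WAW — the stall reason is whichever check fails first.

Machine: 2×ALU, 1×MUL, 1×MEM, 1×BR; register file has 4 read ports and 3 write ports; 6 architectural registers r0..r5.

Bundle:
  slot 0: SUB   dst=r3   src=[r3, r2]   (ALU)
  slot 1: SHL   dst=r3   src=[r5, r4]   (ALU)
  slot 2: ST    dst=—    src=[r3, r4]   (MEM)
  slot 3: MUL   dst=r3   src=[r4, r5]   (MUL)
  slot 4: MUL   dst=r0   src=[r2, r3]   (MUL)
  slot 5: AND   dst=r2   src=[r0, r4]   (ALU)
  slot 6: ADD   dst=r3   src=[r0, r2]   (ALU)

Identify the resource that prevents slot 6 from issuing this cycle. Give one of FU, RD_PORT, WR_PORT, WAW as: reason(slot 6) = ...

(0) want 1×ALU +2rd +1wr — yes → AL1|MU1|ME1|BR1|rd2|wr2
(1) want 1×ALU +2rd +1wr — WAW → AL1|MU1|ME1|BR1|rd2|wr2
(2) want 1×MEM +2rd +0wr — yes → AL1|MU1|ME0|BR1|rd0|wr2
(3) want 1×MUL +2rd +1wr — RD_PORT → AL1|MU1|ME0|BR1|rd0|wr2
(4) want 1×MUL +2rd +1wr — RD_PORT → AL1|MU1|ME0|BR1|rd0|wr2
(5) want 1×ALU +2rd +1wr — RD_PORT → AL1|MU1|ME0|BR1|rd0|wr2
(6) want 1×ALU +2rd +1wr — RD_PORT → AL1|MU1|ME0|BR1|rd0|wr2

reason(slot 6) = RD_PORT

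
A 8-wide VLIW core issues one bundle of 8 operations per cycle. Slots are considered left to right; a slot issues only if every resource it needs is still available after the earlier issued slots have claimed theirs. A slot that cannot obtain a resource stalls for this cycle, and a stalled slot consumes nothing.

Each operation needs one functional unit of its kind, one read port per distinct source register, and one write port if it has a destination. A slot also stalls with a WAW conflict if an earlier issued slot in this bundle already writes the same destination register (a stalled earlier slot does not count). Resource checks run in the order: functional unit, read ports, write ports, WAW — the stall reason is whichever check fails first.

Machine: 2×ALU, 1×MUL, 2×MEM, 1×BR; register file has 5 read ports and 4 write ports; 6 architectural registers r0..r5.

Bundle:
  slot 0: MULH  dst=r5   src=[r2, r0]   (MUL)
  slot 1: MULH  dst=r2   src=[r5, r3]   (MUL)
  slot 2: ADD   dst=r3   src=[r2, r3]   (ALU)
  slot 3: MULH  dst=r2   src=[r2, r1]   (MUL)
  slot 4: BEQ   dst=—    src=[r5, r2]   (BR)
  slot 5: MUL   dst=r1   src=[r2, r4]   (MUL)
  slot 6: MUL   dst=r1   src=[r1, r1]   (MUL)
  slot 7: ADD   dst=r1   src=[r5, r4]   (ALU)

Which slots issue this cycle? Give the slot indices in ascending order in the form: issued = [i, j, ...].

slot 0 (MUL): ISSUE — free A2,Mu0,Ld2,B1 rp3 wp3
slot 1 (MUL): stall FU — free A2,Mu0,Ld2,B1 rp3 wp3
slot 2 (ALU): ISSUE — free A1,Mu0,Ld2,B1 rp1 wp2
slot 3 (MUL): stall FU — free A1,Mu0,Ld2,B1 rp1 wp2
slot 4 (BR): stall RD_PORT — free A1,Mu0,Ld2,B1 rp1 wp2
slot 5 (MUL): stall FU — free A1,Mu0,Ld2,B1 rp1 wp2
slot 6 (MUL): stall FU — free A1,Mu0,Ld2,B1 rp1 wp2
slot 7 (ALU): stall RD_PORT — free A1,Mu0,Ld2,B1 rp1 wp2

issued = [0, 2]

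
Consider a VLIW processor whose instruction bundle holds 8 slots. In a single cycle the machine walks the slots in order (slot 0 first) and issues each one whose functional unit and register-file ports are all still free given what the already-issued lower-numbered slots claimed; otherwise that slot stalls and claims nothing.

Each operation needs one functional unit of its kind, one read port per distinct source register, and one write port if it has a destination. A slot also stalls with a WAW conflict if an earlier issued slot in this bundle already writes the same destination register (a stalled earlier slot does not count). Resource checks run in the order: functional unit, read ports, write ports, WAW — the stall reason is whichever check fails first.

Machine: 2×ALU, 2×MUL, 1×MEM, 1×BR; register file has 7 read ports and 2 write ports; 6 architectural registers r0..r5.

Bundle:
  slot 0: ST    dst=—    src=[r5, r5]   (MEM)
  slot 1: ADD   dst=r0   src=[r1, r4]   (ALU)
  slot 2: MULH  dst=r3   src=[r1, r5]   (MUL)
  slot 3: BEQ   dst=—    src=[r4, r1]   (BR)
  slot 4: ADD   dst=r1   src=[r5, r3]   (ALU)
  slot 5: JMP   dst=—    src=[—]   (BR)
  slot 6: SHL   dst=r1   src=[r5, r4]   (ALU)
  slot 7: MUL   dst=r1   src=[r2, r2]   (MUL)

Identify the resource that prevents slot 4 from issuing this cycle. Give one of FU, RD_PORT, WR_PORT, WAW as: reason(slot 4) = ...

slot 0 (MEM): ISSUE — free A2,Mu2,Ld0,B1 rp6 wp2
slot 1 (ALU): ISSUE — free A1,Mu2,Ld0,B1 rp4 wp1
slot 2 (MUL): ISSUE — free A1,Mu1,Ld0,B1 rp2 wp0
slot 3 (BR): ISSUE — free A1,Mu1,Ld0,B0 rp0 wp0
slot 4 (ALU): stall RD_PORT — free A1,Mu1,Ld0,B0 rp0 wp0
slot 5 (BR): stall FU — free A1,Mu1,Ld0,B0 rp0 wp0
slot 6 (ALU): stall RD_PORT — free A1,Mu1,Ld0,B0 rp0 wp0
slot 7 (MUL): stall RD_PORT — free A1,Mu1,Ld0,B0 rp0 wp0

reason(slot 4) = RD_PORT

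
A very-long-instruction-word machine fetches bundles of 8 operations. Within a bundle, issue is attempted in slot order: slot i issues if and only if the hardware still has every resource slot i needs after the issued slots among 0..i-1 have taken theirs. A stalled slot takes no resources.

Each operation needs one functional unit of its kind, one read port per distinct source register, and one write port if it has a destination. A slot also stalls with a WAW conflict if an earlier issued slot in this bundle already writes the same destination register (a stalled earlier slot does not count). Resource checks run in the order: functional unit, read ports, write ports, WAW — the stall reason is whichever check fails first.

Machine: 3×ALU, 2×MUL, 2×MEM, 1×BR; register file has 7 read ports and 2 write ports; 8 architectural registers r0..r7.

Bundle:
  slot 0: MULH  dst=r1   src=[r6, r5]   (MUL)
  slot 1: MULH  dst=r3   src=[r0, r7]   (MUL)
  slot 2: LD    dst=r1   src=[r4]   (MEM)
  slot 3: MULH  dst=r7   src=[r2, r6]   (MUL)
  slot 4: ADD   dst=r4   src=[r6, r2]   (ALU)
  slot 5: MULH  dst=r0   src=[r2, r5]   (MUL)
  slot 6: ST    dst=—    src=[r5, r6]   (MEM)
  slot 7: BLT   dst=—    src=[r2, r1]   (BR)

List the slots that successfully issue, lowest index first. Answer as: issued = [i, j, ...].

slot 0 (MUL): ISSUE — free A3,Mu1,Ld2,B1 rp5 wp1
slot 1 (MUL): ISSUE — free A3,Mu0,Ld2,B1 rp3 wp0
slot 2 (MEM): stall WR_PORT — free A3,Mu0,Ld2,B1 rp3 wp0
slot 3 (MUL): stall FU — free A3,Mu0,Ld2,B1 rp3 wp0
slot 4 (ALU): stall WR_PORT — free A3,Mu0,Ld2,B1 rp3 wp0
slot 5 (MUL): stall FU — free A3,Mu0,Ld2,B1 rp3 wp0
slot 6 (MEM): ISSUE — free A3,Mu0,Ld1,B1 rp1 wp0
slot 7 (BR): stall RD_PORT — free A3,Mu0,Ld1,B1 rp1 wp0

issued = [0, 1, 6]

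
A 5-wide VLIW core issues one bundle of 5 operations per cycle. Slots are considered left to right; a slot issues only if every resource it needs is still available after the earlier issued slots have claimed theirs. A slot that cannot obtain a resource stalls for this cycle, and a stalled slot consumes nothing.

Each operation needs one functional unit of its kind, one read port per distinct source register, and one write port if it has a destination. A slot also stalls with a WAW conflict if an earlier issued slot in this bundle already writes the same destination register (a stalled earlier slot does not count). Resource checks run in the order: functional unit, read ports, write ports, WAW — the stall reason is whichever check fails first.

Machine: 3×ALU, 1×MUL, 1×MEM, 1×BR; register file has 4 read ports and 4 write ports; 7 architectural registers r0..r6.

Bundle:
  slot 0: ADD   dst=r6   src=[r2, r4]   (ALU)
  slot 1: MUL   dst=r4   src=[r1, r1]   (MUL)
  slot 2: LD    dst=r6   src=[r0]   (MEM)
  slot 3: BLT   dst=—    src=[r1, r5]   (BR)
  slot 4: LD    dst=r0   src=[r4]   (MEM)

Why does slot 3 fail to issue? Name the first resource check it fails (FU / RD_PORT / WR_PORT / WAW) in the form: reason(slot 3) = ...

#0 ALU src=r2,r4 dispatched  <A:2 Mu:1 Ld:1 B:1 rd:2 wr:3>
#1 MUL src=r1,r1 dispatched  <A:2 Mu:0 Ld:1 B:1 rd:1 wr:2>
#2 MEM src=r0 held:WAW  <A:2 Mu:0 Ld:1 B:1 rd:1 wr:2>
#3 BR src=r1,r5 held:RD_PORT  <A:2 Mu:0 Ld:1 B:1 rd:1 wr:2>
#4 MEM src=r4 dispatched  <A:2 Mu:0 Ld:0 B:1 rd:0 wr:1>

reason(slot 3) = RD_PORT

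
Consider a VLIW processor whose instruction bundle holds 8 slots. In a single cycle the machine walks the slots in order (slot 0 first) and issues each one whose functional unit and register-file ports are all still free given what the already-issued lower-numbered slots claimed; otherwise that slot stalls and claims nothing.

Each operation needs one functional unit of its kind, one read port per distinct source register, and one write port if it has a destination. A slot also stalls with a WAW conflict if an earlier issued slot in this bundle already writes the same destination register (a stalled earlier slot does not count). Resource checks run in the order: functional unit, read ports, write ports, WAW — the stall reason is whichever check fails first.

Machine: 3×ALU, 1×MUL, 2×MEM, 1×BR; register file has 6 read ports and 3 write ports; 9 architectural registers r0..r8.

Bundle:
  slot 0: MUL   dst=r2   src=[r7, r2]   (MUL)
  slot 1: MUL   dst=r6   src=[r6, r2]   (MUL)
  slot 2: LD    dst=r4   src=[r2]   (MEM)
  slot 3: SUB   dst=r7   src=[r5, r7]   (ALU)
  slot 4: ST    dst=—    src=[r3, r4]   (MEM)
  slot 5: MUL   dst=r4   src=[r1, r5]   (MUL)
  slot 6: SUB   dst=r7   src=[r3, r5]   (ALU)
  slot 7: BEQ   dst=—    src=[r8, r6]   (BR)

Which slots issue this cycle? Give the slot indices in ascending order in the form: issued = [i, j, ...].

issued = [0, 2, 3]

slot 0 (MUL): ISSUE — free A3,Mu0,Ld2,B1 rp4 wp2
slot 1 (MUL): stall FU — free A3,Mu0,Ld2,B1 rp4 wp2
slot 2 (MEM): ISSUE — free A3,Mu0,Ld1,B1 rp3 wp1
slot 3 (ALU): ISSUE — free A2,Mu0,Ld1,B1 rp1 wp0
slot 4 (MEM): stall RD_PORT — free A2,Mu0,Ld1,B1 rp1 wp0
slot 5 (MUL): stall FU — free A2,Mu0,Ld1,B1 rp1 wp0
slot 6 (ALU): stall RD_PORT — free A2,Mu0,Ld1,B1 rp1 wp0
slot 7 (BR): stall RD_PORT — free A2,Mu0,Ld1,B1 rp1 wp0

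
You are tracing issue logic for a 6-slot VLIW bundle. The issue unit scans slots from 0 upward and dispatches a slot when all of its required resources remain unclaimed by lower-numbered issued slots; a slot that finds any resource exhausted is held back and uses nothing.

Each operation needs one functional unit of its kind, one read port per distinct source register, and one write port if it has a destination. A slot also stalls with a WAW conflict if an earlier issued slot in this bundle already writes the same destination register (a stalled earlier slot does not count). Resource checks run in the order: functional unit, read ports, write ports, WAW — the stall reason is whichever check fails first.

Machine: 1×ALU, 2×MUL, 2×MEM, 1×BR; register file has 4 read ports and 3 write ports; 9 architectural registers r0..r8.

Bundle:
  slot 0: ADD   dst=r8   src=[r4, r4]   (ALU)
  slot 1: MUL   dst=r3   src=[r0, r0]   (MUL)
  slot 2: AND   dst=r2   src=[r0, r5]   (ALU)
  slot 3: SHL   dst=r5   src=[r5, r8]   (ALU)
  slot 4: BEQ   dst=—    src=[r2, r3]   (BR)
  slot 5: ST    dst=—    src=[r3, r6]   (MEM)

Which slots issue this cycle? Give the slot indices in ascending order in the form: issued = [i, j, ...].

issued = [0, 1, 4]

(0) want 1×ALU +1rd +1wr — yes → AL0|MU2|ME2|BR1|rd3|wr2
(1) want 1×MUL +1rd +1wr — yes → AL0|MU1|ME2|BR1|rd2|wr1
(2) want 1×ALU +2rd +1wr — FU → AL0|MU1|ME2|BR1|rd2|wr1
(3) want 1×ALU +2rd +1wr — FU → AL0|MU1|ME2|BR1|rd2|wr1
(4) want 1×BR +2rd +0wr — yes → AL0|MU1|ME2|BR0|rd0|wr1
(5) want 1×MEM +2rd +0wr — RD_PORT → AL0|MU1|ME2|BR0|rd0|wr1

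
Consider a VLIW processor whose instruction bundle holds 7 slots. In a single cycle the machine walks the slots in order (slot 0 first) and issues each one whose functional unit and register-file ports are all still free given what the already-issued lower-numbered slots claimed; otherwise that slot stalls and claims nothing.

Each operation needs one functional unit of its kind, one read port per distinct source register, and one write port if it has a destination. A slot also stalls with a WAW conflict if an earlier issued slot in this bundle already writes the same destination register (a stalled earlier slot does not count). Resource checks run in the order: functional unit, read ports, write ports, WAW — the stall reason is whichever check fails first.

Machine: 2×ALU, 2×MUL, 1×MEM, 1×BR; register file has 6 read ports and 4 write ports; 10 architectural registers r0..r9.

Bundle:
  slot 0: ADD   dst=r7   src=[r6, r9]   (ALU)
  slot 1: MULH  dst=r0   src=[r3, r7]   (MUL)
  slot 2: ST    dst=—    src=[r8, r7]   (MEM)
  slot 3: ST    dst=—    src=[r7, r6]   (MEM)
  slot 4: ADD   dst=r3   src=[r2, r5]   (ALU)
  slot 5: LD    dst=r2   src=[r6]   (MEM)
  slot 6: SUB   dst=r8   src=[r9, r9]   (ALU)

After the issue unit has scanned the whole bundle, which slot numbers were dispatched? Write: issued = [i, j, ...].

slot 0 (ALU): ISSUE — free A1,Mu2,Ld1,B1 rp4 wp3
slot 1 (MUL): ISSUE — free A1,Mu1,Ld1,B1 rp2 wp2
slot 2 (MEM): ISSUE — free A1,Mu1,Ld0,B1 rp0 wp2
slot 3 (MEM): stall FU — free A1,Mu1,Ld0,B1 rp0 wp2
slot 4 (ALU): stall RD_PORT — free A1,Mu1,Ld0,B1 rp0 wp2
slot 5 (MEM): stall FU — free A1,Mu1,Ld0,B1 rp0 wp2
slot 6 (ALU): stall RD_PORT — free A1,Mu1,Ld0,B1 rp0 wp2

issued = [0, 1, 2]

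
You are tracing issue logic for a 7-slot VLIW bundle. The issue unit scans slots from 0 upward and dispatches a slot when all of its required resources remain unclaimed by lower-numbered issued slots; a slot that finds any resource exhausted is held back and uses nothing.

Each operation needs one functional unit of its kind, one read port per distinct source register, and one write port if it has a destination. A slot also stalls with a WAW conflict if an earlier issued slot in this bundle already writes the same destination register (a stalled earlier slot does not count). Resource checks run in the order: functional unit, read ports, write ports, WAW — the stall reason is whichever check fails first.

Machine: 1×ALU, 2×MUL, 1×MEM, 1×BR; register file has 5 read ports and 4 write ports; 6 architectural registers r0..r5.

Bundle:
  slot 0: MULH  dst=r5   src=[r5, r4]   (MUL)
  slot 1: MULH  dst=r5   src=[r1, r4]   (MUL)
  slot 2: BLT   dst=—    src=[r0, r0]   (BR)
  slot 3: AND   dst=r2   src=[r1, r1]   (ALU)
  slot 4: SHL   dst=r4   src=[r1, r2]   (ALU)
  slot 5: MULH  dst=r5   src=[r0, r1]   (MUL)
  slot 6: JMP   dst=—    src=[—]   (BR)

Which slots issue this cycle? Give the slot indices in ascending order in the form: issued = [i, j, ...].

issued = [0, 2, 3]

slot 0 (MUL): ISSUE — free A1,Mu1,Ld1,B1 rp3 wp3
slot 1 (MUL): stall WAW — free A1,Mu1,Ld1,B1 rp3 wp3
slot 2 (BR): ISSUE — free A1,Mu1,Ld1,B0 rp2 wp3
slot 3 (ALU): ISSUE — free A0,Mu1,Ld1,B0 rp1 wp2
slot 4 (ALU): stall FU — free A0,Mu1,Ld1,B0 rp1 wp2
slot 5 (MUL): stall RD_PORT — free A0,Mu1,Ld1,B0 rp1 wp2
slot 6 (BR): stall FU — free A0,Mu1,Ld1,B0 rp1 wp2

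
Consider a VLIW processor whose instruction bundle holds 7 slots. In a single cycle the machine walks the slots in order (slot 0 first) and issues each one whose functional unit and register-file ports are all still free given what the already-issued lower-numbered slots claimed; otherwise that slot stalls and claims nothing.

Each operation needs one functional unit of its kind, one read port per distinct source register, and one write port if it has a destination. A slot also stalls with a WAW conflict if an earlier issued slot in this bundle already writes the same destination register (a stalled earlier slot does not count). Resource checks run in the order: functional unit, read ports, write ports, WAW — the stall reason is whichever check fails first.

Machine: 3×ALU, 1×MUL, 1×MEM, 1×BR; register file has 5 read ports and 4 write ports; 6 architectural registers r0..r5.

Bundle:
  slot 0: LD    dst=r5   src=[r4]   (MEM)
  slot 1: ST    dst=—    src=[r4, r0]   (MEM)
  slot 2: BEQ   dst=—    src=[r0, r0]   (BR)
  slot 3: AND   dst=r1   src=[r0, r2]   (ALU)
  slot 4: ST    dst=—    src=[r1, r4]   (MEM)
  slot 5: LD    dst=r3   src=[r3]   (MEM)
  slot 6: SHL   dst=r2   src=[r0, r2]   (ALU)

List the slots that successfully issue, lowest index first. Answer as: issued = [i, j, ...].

  0. MEM→r5 ⇒ go  {3A/1Mu/0Ld/1B | 4r 3w}
  1. MEM ⇒ no(FU)  {3A/1Mu/0Ld/1B | 4r 3w}
  2. BR ⇒ go  {3A/1Mu/0Ld/0B | 3r 3w}
  3. ALU→r1 ⇒ go  {2A/1Mu/0Ld/0B | 1r 2w}
  4. MEM ⇒ no(FU)  {2A/1Mu/0Ld/0B | 1r 2w}
  5. MEM→r3 ⇒ no(FU)  {2A/1Mu/0Ld/0B | 1r 2w}
  6. ALU→r2 ⇒ no(RD_PORT)  {2A/1Mu/0Ld/0B | 1r 2w}

issued = [0, 2, 3]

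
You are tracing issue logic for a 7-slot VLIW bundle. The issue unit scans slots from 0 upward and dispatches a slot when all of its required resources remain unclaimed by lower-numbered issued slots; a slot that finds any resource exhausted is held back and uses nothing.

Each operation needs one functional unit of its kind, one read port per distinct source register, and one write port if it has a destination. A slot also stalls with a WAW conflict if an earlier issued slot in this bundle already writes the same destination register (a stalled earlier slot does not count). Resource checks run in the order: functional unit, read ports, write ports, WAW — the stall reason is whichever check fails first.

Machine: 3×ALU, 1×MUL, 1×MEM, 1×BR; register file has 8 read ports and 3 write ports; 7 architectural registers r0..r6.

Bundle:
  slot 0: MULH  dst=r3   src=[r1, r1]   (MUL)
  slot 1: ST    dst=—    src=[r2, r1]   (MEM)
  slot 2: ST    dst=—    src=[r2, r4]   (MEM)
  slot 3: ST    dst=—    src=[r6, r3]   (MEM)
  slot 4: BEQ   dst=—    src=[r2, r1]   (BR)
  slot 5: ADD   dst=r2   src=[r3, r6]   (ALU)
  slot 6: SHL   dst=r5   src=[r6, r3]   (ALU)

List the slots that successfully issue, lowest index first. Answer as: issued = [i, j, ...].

slot 0 (MUL): ISSUE — free A3,Mu0,Ld1,B1 rp7 wp2
slot 1 (MEM): ISSUE — free A3,Mu0,Ld0,B1 rp5 wp2
slot 2 (MEM): stall FU — free A3,Mu0,Ld0,B1 rp5 wp2
slot 3 (MEM): stall FU — free A3,Mu0,Ld0,B1 rp5 wp2
slot 4 (BR): ISSUE — free A3,Mu0,Ld0,B0 rp3 wp2
slot 5 (ALU): ISSUE — free A2,Mu0,Ld0,B0 rp1 wp1
slot 6 (ALU): stall RD_PORT — free A2,Mu0,Ld0,B0 rp1 wp1

issued = [0, 1, 4, 5]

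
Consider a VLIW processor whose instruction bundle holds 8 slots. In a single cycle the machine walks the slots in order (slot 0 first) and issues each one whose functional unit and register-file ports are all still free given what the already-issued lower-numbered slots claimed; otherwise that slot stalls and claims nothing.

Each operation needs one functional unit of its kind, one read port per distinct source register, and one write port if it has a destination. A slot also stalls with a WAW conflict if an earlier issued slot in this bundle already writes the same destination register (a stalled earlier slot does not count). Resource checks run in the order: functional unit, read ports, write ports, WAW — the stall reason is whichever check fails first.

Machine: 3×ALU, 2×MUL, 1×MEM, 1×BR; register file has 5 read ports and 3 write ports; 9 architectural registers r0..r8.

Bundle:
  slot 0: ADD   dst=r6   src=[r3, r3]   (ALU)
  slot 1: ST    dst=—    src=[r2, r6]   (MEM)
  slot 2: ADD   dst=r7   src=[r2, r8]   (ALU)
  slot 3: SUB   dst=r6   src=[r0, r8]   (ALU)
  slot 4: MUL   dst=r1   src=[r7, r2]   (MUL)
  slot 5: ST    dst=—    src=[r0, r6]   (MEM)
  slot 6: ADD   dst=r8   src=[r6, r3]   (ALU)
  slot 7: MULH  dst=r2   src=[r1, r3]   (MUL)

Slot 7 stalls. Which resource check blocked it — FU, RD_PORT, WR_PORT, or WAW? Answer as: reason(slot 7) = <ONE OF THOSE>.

  0. ALU→r6 ⇒ go  {2A/2Mu/1Ld/1B | 4r 2w}
  1. MEM ⇒ go  {2A/2Mu/0Ld/1B | 2r 2w}
  2. ALU→r7 ⇒ go  {1A/2Mu/0Ld/1B | 0r 1w}
  3. ALU→r6 ⇒ no(RD_PORT)  {1A/2Mu/0Ld/1B | 0r 1w}
  4. MUL→r1 ⇒ no(RD_PORT)  {1A/2Mu/0Ld/1B | 0r 1w}
  5. MEM ⇒ no(FU)  {1A/2Mu/0Ld/1B | 0r 1w}
  6. ALU→r8 ⇒ no(RD_PORT)  {1A/2Mu/0Ld/1B | 0r 1w}
  7. MUL→r2 ⇒ no(RD_PORT)  {1A/2Mu/0Ld/1B | 0r 1w}

reason(slot 7) = RD_PORT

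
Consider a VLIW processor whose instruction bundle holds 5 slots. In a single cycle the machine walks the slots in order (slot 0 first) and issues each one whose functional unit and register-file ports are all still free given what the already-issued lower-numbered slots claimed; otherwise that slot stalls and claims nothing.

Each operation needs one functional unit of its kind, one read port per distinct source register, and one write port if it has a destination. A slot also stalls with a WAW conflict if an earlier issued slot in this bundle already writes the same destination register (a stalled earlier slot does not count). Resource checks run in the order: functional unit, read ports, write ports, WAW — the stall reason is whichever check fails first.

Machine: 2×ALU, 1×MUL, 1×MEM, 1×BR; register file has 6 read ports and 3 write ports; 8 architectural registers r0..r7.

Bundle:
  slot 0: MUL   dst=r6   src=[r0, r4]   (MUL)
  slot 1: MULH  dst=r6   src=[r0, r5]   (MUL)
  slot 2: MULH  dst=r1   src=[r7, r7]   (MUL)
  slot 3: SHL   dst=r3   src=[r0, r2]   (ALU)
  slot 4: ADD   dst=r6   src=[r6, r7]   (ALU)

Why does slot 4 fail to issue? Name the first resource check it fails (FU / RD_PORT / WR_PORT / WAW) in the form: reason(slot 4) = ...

reason(slot 4) = WAW

#0 MUL src=r0,r4 dispatched  <A:2 Mu:0 Ld:1 B:1 rd:4 wr:2>
#1 MUL src=r0,r5 held:FU  <A:2 Mu:0 Ld:1 B:1 rd:4 wr:2>
#2 MUL src=r7,r7 held:FU  <A:2 Mu:0 Ld:1 B:1 rd:4 wr:2>
#3 ALU src=r0,r2 dispatched  <A:1 Mu:0 Ld:1 B:1 rd:2 wr:1>
#4 ALU src=r6,r7 held:WAW  <A:1 Mu:0 Ld:1 B:1 rd:2 wr:1>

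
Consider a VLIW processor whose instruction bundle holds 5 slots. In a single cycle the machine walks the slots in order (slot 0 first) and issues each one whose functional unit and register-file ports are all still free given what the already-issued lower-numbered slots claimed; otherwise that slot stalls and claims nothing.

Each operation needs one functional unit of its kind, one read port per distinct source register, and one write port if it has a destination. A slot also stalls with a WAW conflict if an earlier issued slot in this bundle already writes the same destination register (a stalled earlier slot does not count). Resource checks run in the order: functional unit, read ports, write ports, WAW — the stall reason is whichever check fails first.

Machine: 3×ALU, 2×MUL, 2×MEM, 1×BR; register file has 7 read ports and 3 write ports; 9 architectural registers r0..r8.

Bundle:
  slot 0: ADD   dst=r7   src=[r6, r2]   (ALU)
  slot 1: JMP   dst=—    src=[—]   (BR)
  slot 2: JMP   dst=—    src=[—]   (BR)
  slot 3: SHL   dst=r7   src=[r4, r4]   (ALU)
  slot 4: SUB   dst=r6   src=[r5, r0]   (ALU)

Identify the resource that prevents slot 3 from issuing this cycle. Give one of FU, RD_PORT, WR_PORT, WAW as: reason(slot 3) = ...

reason(slot 3) = WAW

slot 0 (ALU): ISSUE — free A2,Mu2,Ld2,B1 rp5 wp2
slot 1 (BR): ISSUE — free A2,Mu2,Ld2,B0 rp5 wp2
slot 2 (BR): stall FU — free A2,Mu2,Ld2,B0 rp5 wp2
slot 3 (ALU): stall WAW — free A2,Mu2,Ld2,B0 rp5 wp2
slot 4 (ALU): ISSUE — free A1,Mu2,Ld2,B0 rp3 wp1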